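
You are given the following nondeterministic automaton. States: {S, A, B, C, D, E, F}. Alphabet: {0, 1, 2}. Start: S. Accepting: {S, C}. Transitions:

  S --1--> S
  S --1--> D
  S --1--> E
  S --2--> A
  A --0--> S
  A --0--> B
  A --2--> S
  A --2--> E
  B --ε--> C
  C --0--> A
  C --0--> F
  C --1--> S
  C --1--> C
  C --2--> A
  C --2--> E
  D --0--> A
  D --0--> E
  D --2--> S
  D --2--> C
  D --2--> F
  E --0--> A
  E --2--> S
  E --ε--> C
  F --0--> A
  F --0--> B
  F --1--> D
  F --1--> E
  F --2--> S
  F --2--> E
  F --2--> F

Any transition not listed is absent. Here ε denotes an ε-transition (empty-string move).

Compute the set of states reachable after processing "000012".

∅

Start in {S}.
Read '0': S→∅; now ∅.
The set is empty and remains empty for the remaining 5 symbols.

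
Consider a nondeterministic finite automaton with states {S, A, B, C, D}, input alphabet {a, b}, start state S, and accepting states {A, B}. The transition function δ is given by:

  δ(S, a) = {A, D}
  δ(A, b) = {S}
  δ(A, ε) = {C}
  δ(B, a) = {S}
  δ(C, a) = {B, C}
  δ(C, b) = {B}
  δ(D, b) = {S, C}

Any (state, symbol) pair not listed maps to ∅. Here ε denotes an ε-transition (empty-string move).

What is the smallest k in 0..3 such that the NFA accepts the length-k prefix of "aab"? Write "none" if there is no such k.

1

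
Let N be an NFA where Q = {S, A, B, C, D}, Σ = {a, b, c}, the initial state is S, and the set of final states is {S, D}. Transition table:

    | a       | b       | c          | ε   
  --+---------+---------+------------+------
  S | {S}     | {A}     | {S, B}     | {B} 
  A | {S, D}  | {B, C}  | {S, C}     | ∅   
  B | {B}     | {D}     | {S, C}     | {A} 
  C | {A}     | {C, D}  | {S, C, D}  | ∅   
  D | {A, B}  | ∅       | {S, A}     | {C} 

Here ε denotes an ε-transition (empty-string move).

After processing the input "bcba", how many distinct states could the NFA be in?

5

Start: ε-closure({S}) = {S, A, B}.
Read 'b': S→{A}, A→{B, C}, B→{D}; now {A, B, C, D}.
Read 'c': A→{S, C}, B→{S, C}, C→{S, C, D}, D→{S, A}; union {S, A, C, D}; ε-closure = {S, A, B, C, D}.
Read 'b': S→{A}, A→{B, C}, B→{D}, C→{C, D}, D→∅; now {A, B, C, D}.
Read 'a': A→{S, D}, B→{B}, C→{A}, D→{A, B}; union {S, A, B, D}; ε-closure = {S, A, B, C, D}.
That set has 5 states.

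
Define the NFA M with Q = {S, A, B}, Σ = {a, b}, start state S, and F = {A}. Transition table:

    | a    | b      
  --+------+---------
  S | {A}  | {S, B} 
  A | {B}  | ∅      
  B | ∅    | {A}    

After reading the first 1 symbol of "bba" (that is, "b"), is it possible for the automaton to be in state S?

Yes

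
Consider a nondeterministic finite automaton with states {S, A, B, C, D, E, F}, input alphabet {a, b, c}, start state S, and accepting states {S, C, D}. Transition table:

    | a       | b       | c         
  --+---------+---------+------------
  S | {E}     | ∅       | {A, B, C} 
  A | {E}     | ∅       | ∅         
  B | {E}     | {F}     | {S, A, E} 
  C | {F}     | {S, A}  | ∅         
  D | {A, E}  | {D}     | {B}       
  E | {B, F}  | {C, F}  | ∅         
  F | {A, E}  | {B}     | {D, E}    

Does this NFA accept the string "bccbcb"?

Start in {S}.
Read 'b': S→∅; now ∅.
The set is empty and remains empty for the remaining 5 symbols.
The final set ∅ contains no accepting state.

No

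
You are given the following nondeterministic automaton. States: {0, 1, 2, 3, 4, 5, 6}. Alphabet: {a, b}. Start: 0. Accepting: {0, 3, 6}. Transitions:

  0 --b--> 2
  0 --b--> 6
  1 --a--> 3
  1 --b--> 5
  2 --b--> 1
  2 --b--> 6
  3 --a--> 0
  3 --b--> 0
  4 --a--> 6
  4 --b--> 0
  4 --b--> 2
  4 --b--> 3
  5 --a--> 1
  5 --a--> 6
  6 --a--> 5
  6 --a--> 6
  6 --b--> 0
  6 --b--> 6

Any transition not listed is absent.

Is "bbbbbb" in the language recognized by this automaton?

Start in {0}.
Read 'b': {0} → {2, 6}.
Read 'b': {2, 6} → {0, 1, 6}.
Read 'b': {0, 1, 6} → {0, 2, 5, 6}.
Read 'b': {0, 2, 5, 6} → {0, 1, 2, 6}.
Read 'b': {0, 1, 2, 6} → {0, 1, 2, 5, 6}.
Read 'b': {0, 1, 2, 5, 6} → {0, 1, 2, 5, 6}.
The final set {0, 1, 2, 5, 6} contains the accepting states 0, 6.

Yes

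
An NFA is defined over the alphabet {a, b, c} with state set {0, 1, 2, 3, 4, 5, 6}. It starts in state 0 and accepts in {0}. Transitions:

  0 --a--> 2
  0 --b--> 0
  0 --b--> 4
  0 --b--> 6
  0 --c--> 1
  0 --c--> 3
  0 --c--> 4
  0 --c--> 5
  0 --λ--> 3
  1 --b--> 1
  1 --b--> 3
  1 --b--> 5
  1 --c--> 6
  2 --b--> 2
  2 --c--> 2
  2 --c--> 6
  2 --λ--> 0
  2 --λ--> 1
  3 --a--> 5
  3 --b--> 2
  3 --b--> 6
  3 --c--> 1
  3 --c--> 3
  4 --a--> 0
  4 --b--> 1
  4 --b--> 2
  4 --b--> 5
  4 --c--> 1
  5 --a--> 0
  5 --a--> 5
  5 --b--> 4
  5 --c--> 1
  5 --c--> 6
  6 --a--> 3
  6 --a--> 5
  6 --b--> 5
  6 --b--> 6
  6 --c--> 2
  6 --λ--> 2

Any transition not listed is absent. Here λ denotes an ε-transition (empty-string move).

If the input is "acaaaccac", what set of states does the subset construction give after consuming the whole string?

{0, 1, 2, 3, 4, 5, 6}

Start: ε-closure({0}) = {0, 3}.
Read 'a': 0→{2}, 3→{5}; union {2, 5}; ε-closure = {0, 1, 2, 3, 5}.
Read 'c': 0→{1, 3, 4, 5}, 1→{6}, 2→{2, 6}, 3→{1, 3}, 5→{1, 6}; union {1, 2, 3, 4, 5, 6}; ε-closure = {0, 1, 2, 3, 4, 5, 6}.
Read 'a': 0→{2}, 1→∅, 2→∅, 3→{5}, 4→{0}, 5→{0, 5}, 6→{3, 5}; union {0, 2, 3, 5}; ε-closure = {0, 1, 2, 3, 5}.
Read 'a': 0→{2}, 1→∅, 2→∅, 3→{5}, 5→{0, 5}; union {0, 2, 5}; ε-closure = {0, 1, 2, 3, 5}.
Read 'a': 0→{2}, 1→∅, 2→∅, 3→{5}, 5→{0, 5}; union {0, 2, 5}; ε-closure = {0, 1, 2, 3, 5}.
Read 'c': 0→{1, 3, 4, 5}, 1→{6}, 2→{2, 6}, 3→{1, 3}, 5→{1, 6}; union {1, 2, 3, 4, 5, 6}; ε-closure = {0, 1, 2, 3, 4, 5, 6}.
Read 'c': 0→{1, 3, 4, 5}, 1→{6}, 2→{2, 6}, 3→{1, 3}, 4→{1}, 5→{1, 6}, 6→{2}; union {1, 2, 3, 4, 5, 6}; ε-closure = {0, 1, 2, 3, 4, 5, 6}.
Read 'a': 0→{2}, 1→∅, 2→∅, 3→{5}, 4→{0}, 5→{0, 5}, 6→{3, 5}; union {0, 2, 3, 5}; ε-closure = {0, 1, 2, 3, 5}.
Read 'c': 0→{1, 3, 4, 5}, 1→{6}, 2→{2, 6}, 3→{1, 3}, 5→{1, 6}; union {1, 2, 3, 4, 5, 6}; ε-closure = {0, 1, 2, 3, 4, 5, 6}.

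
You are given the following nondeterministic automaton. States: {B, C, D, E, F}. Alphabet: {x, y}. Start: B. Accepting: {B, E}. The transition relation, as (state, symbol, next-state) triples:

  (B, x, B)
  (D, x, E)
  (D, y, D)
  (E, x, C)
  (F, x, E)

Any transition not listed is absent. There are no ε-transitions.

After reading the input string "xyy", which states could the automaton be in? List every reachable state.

∅

Start in {B}.
Read 'x': B→{B}; now {B}.
Read 'y': B→∅; now ∅.
The set is empty and remains empty for the remaining 1 symbol.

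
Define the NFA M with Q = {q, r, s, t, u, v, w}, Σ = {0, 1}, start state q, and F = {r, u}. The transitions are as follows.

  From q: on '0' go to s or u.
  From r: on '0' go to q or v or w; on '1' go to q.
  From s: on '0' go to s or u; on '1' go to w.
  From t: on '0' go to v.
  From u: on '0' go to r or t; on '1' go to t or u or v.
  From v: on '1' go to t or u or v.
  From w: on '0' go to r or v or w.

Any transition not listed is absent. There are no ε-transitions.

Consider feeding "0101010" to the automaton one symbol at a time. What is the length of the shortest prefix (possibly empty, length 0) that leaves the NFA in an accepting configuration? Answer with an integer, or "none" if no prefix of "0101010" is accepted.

Start in {q}.
Read '0': q→{s, u}; now {s, u}.
None of the earlier sets intersect F, but {s, u} does.

1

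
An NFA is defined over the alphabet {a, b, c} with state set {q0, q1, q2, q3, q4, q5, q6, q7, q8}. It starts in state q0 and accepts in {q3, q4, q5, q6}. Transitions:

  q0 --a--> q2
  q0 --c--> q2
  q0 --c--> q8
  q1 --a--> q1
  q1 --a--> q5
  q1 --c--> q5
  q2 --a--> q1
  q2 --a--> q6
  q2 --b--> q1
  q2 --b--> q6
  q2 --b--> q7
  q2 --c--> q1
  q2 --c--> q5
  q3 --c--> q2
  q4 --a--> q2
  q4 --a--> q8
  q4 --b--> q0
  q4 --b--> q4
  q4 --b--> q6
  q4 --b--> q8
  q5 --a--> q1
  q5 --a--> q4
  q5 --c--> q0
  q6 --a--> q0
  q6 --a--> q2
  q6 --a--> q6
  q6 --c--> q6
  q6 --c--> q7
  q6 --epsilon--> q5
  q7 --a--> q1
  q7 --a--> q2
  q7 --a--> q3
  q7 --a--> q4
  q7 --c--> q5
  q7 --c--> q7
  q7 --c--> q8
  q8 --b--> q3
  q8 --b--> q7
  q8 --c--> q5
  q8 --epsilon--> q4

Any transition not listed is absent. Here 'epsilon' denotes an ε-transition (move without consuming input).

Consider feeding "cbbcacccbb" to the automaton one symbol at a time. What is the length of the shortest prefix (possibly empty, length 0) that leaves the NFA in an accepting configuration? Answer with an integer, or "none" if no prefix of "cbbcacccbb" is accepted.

1

Start in {q0}.
Read 'c': q0→{q2, q8}; union {q2, q8}; ε-closure = {q2, q4, q8}.
None of the earlier sets intersect F, but {q2, q4, q8} does.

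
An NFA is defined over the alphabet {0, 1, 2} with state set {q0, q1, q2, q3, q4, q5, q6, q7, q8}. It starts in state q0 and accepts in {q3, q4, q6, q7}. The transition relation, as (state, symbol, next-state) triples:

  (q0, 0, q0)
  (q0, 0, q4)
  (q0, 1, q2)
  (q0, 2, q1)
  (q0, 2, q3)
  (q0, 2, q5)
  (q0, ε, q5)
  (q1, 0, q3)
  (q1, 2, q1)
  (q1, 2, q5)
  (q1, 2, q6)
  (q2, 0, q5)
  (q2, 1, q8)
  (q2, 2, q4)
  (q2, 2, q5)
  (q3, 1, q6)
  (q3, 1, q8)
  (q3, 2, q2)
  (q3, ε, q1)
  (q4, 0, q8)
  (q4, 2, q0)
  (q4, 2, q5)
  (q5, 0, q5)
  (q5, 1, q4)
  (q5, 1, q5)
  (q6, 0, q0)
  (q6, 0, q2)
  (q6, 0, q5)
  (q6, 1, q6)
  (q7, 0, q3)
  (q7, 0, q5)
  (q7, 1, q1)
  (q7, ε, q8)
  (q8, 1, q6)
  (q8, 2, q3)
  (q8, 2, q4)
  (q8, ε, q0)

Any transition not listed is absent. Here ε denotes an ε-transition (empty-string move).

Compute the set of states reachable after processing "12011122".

{q0, q1, q3, q5}

Start: ε-closure({q0}) = {q0, q5}.
Read '1': {q0, q5} → {q2, q4, q5}.
Read '2': {q2, q4, q5} → {q0, q4, q5}.
Read '0': {q0, q4, q5} → {q0, q4, q5, q8}.
Read '1': {q0, q4, q5, q8} → {q2, q4, q5, q6}.
Read '1': {q2, q4, q5, q6} → {q0, q4, q5, q6, q8}.
Read '1': {q0, q4, q5, q6, q8} → {q2, q4, q5, q6}.
Read '2': {q2, q4, q5, q6} → {q0, q4, q5}.
Read '2': {q0, q4, q5} → {q0, q1, q3, q5}.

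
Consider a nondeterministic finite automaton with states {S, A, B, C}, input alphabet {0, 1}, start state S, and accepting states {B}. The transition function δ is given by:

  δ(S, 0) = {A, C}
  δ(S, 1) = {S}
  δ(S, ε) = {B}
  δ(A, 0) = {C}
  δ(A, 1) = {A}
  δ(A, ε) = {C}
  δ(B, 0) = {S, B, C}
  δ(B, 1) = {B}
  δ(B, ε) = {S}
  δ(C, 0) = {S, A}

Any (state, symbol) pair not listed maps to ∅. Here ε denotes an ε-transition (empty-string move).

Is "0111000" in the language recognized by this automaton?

Yes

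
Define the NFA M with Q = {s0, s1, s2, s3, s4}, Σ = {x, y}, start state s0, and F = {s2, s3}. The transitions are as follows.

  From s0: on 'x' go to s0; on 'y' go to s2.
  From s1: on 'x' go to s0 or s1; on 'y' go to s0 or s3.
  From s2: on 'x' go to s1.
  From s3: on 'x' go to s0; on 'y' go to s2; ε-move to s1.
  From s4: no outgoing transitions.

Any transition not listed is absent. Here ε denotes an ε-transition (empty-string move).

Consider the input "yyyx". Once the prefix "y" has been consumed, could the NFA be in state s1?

No

Start in {s0}.
Read 'y': s0→{s2}; now {s2}.
State s1 is not in {s2}.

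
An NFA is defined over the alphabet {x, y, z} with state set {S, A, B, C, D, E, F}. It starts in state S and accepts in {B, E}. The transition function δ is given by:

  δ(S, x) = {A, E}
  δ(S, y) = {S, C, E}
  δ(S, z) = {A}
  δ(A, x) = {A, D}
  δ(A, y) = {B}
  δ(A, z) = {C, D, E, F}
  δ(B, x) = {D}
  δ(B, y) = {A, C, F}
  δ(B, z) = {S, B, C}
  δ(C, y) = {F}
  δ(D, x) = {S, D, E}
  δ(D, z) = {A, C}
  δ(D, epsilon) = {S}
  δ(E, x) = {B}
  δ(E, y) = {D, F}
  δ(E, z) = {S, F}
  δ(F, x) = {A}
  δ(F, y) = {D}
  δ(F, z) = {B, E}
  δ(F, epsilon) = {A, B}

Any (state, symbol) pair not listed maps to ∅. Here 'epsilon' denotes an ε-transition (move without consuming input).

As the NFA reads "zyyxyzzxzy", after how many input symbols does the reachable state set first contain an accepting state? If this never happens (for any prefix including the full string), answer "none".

Start in {S}.
Read 'z': {S} → {A}.
Read 'y': {A} → {B}.
None of the earlier sets intersect F, but {B} does.

2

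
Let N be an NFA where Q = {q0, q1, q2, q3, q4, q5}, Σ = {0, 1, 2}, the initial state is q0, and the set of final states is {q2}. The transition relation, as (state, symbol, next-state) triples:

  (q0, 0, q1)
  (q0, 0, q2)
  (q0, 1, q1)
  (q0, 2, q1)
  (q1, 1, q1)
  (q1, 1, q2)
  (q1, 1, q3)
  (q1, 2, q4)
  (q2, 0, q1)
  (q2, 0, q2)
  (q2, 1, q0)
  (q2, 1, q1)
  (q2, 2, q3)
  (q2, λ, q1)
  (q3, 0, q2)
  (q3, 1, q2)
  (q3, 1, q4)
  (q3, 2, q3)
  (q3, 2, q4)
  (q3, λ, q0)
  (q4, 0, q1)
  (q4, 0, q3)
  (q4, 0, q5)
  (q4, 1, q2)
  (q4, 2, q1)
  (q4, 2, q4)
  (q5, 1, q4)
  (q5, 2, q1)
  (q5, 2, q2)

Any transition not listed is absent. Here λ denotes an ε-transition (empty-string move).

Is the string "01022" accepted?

Start in {q0}.
Read '0': q0→{q1, q2}; now {q1, q2}.
Read '1': q1→{q1, q2, q3}, q2→{q0, q1}; now {q0, q1, q2, q3}.
Read '0': q0→{q1, q2}, q1→∅, q2→{q1, q2}, q3→{q2}; now {q1, q2}.
Read '2': q1→{q4}, q2→{q3}; union {q3, q4}; ε-closure = {q0, q3, q4}.
Read '2': q0→{q1}, q3→{q3, q4}, q4→{q1, q4}; union {q1, q3, q4}; ε-closure = {q0, q1, q3, q4}.
The final set {q0, q1, q3, q4} contains no accepting state.

No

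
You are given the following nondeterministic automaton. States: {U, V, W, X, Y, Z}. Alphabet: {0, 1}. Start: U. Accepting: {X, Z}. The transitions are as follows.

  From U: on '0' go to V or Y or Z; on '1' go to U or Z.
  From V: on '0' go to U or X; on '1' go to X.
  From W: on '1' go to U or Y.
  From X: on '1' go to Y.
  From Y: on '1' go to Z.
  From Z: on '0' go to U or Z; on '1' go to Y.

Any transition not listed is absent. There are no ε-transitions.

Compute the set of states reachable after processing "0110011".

Start in {U}.
Read '0': {U} → {V, Y, Z}.
Read '1': {V, Y, Z} → {X, Y, Z}.
Read '1': {X, Y, Z} → {Y, Z}.
Read '0': {Y, Z} → {U, Z}.
Read '0': {U, Z} → {U, V, Y, Z}.
Read '1': {U, V, Y, Z} → {U, X, Y, Z}.
Read '1': {U, X, Y, Z} → {U, Y, Z}.

{U, Y, Z}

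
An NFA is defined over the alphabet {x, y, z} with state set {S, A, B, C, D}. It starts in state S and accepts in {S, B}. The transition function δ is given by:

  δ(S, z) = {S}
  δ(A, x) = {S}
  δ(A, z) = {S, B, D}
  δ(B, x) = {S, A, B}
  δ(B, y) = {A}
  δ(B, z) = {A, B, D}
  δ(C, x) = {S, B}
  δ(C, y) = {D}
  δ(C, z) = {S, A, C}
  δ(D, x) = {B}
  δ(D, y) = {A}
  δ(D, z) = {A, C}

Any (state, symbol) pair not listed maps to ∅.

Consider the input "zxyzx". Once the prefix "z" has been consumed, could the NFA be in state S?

Start in {S}.
Read 'z': {S} → {S}.
State S is in {S}.

Yes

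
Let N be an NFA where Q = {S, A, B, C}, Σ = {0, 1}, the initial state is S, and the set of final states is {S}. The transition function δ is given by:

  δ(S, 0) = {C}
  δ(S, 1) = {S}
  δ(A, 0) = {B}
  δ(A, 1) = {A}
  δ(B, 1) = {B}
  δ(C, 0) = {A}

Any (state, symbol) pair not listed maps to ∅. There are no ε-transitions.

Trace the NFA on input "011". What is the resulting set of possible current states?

Start in {S}.
Read '0': {S} → {C}.
Read '1': {C} → ∅.
The set is empty and remains empty for the remaining 1 symbol.

∅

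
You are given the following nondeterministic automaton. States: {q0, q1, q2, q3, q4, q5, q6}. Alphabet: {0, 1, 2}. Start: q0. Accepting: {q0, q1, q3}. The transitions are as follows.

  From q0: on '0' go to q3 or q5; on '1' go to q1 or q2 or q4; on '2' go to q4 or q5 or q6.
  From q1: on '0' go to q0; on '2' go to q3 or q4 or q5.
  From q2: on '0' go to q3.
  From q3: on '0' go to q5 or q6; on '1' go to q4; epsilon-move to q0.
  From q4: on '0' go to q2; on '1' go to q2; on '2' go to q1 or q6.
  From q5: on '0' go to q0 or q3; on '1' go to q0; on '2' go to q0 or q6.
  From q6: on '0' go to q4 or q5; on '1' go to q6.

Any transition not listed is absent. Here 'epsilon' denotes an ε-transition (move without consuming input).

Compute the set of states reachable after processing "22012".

Start in {q0}.
Read '2': {q0} → {q4, q5, q6}.
Read '2': {q4, q5, q6} → {q0, q1, q6}.
Read '0': {q0, q1, q6} → {q0, q3, q4, q5}.
Read '1': {q0, q3, q4, q5} → {q0, q1, q2, q4}.
Read '2': {q0, q1, q2, q4} → {q0, q1, q3, q4, q5, q6}.

{q0, q1, q3, q4, q5, q6}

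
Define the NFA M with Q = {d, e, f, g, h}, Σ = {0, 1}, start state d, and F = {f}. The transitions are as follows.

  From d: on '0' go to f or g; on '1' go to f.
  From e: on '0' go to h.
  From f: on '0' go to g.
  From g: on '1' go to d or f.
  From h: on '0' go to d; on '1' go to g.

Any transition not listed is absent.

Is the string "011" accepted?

Start in {d}.
Read '0': d→{f, g}; now {f, g}.
Read '1': f→∅, g→{d, f}; now {d, f}.
Read '1': d→{f}, f→∅; now {f}.
The final set {f} contains the accepting state f.

Yes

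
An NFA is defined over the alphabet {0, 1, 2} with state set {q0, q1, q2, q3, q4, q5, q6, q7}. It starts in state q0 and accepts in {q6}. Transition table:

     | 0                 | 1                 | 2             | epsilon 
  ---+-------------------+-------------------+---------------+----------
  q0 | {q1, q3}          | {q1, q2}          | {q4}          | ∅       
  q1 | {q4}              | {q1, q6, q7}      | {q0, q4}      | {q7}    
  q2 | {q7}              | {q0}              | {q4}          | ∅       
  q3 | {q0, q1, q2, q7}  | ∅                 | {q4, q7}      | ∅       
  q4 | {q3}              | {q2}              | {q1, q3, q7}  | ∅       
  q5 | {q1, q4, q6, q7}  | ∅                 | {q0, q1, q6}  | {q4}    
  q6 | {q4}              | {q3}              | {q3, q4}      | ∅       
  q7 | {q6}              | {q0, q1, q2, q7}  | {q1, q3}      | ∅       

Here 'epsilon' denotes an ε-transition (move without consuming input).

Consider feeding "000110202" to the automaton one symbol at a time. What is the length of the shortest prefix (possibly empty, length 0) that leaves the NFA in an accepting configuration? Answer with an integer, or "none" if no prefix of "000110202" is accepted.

Start in {q0}.
Read '0': {q0} → {q1, q3, q7}.
Read '0': {q1, q3, q7} → {q0, q1, q2, q4, q6, q7}.
None of the earlier sets intersect F, but {q0, q1, q2, q4, q6, q7} does.

2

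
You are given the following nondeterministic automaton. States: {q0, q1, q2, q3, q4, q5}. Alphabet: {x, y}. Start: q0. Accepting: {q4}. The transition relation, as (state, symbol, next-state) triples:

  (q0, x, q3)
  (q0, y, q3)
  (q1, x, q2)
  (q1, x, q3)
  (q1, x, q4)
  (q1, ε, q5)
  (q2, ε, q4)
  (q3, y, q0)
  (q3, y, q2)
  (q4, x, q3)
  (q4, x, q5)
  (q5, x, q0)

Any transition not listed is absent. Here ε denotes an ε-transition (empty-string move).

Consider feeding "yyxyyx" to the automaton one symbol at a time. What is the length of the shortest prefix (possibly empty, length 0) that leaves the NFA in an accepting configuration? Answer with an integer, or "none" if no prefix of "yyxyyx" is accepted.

Start in {q0}.
Read 'y': {q0} → {q3}.
Read 'y': {q3} → {q0, q2, q4}.
None of the earlier sets intersect F, but {q0, q2, q4} does.

2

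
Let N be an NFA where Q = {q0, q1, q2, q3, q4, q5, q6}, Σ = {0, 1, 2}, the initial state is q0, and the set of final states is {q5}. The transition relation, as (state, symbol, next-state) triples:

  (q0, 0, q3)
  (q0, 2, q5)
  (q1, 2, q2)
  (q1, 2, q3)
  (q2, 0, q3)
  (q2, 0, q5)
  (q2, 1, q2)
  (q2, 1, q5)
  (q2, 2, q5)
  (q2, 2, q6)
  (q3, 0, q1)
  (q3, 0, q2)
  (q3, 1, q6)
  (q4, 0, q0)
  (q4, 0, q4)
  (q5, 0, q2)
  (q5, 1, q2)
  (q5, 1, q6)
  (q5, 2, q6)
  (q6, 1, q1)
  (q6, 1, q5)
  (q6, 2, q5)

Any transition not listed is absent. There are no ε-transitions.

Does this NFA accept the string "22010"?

No

Start in {q0}.
Read '2': {q0} → {q5}.
Read '2': {q5} → {q6}.
Read '0': {q6} → ∅.
The set is empty and remains empty for the remaining 2 symbols.
The final set ∅ contains no accepting state.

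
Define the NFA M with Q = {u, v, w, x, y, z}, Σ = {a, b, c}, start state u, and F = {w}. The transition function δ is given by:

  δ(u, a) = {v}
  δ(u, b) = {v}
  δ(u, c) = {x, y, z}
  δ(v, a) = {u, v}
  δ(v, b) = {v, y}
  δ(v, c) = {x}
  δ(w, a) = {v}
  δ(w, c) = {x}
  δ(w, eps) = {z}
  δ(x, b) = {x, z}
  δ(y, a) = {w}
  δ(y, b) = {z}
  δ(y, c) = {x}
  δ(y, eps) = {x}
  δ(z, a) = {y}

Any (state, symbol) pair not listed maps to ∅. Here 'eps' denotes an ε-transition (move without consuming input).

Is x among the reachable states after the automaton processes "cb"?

Start in {u}.
Read 'c': u→{x, y, z}; now {x, y, z}.
Read 'b': x→{x, z}, y→{z}, z→∅; now {x, z}.
State x is in {x, z}.

Yes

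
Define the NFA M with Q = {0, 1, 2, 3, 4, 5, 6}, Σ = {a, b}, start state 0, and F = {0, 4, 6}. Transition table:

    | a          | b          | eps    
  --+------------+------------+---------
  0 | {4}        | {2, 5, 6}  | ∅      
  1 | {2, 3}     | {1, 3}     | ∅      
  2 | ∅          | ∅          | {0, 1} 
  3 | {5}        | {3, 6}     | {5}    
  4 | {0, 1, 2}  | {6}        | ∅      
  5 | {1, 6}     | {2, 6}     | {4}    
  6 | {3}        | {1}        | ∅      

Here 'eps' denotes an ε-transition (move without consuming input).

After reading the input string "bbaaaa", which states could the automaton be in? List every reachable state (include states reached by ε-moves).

{0, 1, 2, 3, 4, 5, 6}

Start in {0}.
Read 'b': 0→{2, 5, 6}; union {2, 5, 6}; ε-closure = {0, 1, 2, 4, 5, 6}.
Read 'b': 0→{2, 5, 6}, 1→{1, 3}, 2→∅, 4→{6}, 5→{2, 6}, 6→{1}; union {1, 2, 3, 5, 6}; ε-closure = {0, 1, 2, 3, 4, 5, 6}.
Read 'a': 0→{4}, 1→{2, 3}, 2→∅, 3→{5}, 4→{0, 1, 2}, 5→{1, 6}, 6→{3}; now {0, 1, 2, 3, 4, 5, 6}.
Read 'a': 0→{4}, 1→{2, 3}, 2→∅, 3→{5}, 4→{0, 1, 2}, 5→{1, 6}, 6→{3}; now {0, 1, 2, 3, 4, 5, 6}.
Read 'a': 0→{4}, 1→{2, 3}, 2→∅, 3→{5}, 4→{0, 1, 2}, 5→{1, 6}, 6→{3}; now {0, 1, 2, 3, 4, 5, 6}.
Read 'a': 0→{4}, 1→{2, 3}, 2→∅, 3→{5}, 4→{0, 1, 2}, 5→{1, 6}, 6→{3}; now {0, 1, 2, 3, 4, 5, 6}.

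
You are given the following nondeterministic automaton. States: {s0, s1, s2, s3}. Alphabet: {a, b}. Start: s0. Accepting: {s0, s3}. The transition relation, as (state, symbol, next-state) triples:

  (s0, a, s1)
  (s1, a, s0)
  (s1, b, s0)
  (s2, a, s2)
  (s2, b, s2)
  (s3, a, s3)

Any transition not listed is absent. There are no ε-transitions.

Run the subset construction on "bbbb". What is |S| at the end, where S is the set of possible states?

Start in {s0}.
Read 'b': s0→∅; now ∅.
The set is empty and remains empty for the remaining 3 symbols.
That set has 0 states.

0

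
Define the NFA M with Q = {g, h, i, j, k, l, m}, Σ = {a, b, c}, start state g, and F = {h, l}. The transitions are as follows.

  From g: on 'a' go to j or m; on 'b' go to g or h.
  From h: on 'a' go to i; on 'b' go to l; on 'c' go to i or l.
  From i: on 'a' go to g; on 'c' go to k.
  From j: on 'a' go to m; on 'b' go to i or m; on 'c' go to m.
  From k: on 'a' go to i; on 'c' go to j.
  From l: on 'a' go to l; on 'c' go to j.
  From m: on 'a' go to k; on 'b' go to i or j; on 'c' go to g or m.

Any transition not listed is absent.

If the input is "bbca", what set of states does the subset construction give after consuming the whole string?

Start in {g}.
Read 'b': g→{g, h}; now {g, h}.
Read 'b': g→{g, h}, h→{l}; now {g, h, l}.
Read 'c': g→∅, h→{i, l}, l→{j}; now {i, j, l}.
Read 'a': i→{g}, j→{m}, l→{l}; now {g, l, m}.

{g, l, m}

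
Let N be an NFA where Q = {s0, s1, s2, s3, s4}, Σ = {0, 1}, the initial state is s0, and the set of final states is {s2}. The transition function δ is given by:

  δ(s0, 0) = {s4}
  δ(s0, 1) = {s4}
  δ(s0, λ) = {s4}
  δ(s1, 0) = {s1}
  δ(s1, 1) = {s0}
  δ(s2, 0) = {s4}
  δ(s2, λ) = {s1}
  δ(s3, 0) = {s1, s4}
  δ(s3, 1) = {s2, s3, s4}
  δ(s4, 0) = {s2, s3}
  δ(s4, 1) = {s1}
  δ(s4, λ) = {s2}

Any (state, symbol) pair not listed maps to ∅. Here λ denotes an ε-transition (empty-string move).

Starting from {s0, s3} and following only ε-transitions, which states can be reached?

Begin with {s0, s3}.
ε-move s0 → s4; add s4.
ε-move s4 → s2; add s2.
ε-move s2 → s1; add s1.

{s0, s1, s2, s3, s4}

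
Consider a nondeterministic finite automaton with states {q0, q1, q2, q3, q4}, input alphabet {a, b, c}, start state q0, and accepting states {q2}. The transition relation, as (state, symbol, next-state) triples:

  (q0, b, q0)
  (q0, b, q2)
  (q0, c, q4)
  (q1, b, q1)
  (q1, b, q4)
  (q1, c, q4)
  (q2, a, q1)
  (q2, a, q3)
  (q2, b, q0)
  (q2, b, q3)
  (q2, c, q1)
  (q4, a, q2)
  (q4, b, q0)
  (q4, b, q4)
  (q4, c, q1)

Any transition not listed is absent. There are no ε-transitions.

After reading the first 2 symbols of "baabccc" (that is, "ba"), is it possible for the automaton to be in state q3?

Yes

Start in {q0}.
Read 'b': q0→{q0, q2}; now {q0, q2}.
Read 'a': q0→∅, q2→{q1, q3}; now {q1, q3}.
State q3 is in {q1, q3}.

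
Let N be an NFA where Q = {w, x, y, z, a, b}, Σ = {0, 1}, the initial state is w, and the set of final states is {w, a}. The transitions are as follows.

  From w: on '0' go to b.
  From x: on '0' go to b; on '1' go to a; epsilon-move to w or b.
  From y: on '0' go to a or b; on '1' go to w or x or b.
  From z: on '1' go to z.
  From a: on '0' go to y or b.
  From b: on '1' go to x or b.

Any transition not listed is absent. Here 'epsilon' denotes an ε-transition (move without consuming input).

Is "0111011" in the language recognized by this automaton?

Yes

Start in {w}.
Read '0': {w} → {b}.
Read '1': {b} → {w, x, b}.
Read '1': {w, x, b} → {w, x, a, b}.
Read '1': {w, x, a, b} → {w, x, a, b}.
Read '0': {w, x, a, b} → {y, b}.
Read '1': {y, b} → {w, x, b}.
Read '1': {w, x, b} → {w, x, a, b}.
The final set {w, x, a, b} contains the accepting states w, a.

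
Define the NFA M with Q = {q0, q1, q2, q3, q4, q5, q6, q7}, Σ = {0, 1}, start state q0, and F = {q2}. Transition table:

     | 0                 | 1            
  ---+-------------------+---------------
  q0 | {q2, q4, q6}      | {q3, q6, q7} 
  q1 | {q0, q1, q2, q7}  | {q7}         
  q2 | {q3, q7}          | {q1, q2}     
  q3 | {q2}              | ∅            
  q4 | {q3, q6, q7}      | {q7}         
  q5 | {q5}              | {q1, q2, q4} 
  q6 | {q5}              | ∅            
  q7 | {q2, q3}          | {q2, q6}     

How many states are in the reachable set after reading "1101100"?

7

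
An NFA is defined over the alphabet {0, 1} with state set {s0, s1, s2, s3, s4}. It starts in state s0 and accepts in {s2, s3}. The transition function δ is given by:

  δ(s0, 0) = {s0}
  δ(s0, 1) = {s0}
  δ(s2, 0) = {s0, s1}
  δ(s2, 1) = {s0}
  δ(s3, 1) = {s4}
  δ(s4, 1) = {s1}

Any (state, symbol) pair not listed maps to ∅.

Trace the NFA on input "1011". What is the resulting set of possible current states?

{s0}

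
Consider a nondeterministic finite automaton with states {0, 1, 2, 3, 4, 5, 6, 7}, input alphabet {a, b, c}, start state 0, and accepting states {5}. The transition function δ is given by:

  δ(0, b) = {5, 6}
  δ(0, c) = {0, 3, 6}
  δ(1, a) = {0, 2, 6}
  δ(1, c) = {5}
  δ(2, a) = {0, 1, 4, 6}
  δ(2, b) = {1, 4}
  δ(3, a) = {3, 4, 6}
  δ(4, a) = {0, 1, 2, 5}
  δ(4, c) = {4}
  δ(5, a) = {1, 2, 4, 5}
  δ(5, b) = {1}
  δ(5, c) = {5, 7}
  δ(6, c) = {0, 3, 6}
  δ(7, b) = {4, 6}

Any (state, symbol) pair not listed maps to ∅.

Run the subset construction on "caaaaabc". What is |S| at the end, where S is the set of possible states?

6

Start in {0}.
Read 'c': 0→{0, 3, 6}; now {0, 3, 6}.
Read 'a': 0→∅, 3→{3, 4, 6}, 6→∅; now {3, 4, 6}.
Read 'a': 3→{3, 4, 6}, 4→{0, 1, 2, 5}, 6→∅; now {0, 1, 2, 3, 4, 5, 6}.
Read 'a': 0→∅, 1→{0, 2, 6}, 2→{0, 1, 4, 6}, 3→{3, 4, 6}, 4→{0, 1, 2, 5}, 5→{1, 2, 4, 5}, 6→∅; now {0, 1, 2, 3, 4, 5, 6}.
Read 'a': 0→∅, 1→{0, 2, 6}, 2→{0, 1, 4, 6}, 3→{3, 4, 6}, 4→{0, 1, 2, 5}, 5→{1, 2, 4, 5}, 6→∅; now {0, 1, 2, 3, 4, 5, 6}.
Read 'a': 0→∅, 1→{0, 2, 6}, 2→{0, 1, 4, 6}, 3→{3, 4, 6}, 4→{0, 1, 2, 5}, 5→{1, 2, 4, 5}, 6→∅; now {0, 1, 2, 3, 4, 5, 6}.
Read 'b': 0→{5, 6}, 1→∅, 2→{1, 4}, 3→∅, 4→∅, 5→{1}, 6→∅; now {1, 4, 5, 6}.
Read 'c': 1→{5}, 4→{4}, 5→{5, 7}, 6→{0, 3, 6}; now {0, 3, 4, 5, 6, 7}.
That set has 6 states.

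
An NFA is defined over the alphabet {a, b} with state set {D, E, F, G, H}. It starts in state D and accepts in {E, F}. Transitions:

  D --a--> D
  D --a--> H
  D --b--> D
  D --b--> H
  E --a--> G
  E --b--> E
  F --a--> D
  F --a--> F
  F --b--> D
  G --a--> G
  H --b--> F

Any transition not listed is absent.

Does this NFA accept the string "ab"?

Yes

Start in {D}.
Read 'a': D→{D, H}; now {D, H}.
Read 'b': D→{D, H}, H→{F}; now {D, F, H}.
The final set {D, F, H} contains the accepting state F.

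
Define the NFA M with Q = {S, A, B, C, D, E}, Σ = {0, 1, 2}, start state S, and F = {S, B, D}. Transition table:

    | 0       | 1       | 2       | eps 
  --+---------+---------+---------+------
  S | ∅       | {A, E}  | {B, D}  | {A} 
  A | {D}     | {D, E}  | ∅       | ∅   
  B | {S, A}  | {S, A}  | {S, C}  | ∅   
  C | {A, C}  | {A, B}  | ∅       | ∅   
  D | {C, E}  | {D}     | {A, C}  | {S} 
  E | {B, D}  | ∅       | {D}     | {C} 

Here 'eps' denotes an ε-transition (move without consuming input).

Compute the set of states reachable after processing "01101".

{S, A, B, C, D, E}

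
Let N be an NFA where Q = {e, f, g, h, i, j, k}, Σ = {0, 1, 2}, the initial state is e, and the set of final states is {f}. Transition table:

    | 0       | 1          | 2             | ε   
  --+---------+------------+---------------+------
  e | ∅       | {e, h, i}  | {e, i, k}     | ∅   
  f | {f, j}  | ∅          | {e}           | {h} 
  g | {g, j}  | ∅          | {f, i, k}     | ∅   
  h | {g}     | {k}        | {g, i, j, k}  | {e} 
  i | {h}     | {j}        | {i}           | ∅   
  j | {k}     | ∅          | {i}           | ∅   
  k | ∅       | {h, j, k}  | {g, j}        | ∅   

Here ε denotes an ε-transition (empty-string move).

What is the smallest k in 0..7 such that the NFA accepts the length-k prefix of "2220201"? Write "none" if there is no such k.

3

Start in {e}.
Read '2': e→{e, i, k}; now {e, i, k}.
Read '2': e→{e, i, k}, i→{i}, k→{g, j}; now {e, g, i, j, k}.
Read '2': e→{e, i, k}, g→{f, i, k}, i→{i}, j→{i}, k→{g, j}; union {e, f, g, i, j, k}; ε-closure = {e, f, g, h, i, j, k}.
None of the earlier sets intersect F, but {e, f, g, h, i, j, k} does.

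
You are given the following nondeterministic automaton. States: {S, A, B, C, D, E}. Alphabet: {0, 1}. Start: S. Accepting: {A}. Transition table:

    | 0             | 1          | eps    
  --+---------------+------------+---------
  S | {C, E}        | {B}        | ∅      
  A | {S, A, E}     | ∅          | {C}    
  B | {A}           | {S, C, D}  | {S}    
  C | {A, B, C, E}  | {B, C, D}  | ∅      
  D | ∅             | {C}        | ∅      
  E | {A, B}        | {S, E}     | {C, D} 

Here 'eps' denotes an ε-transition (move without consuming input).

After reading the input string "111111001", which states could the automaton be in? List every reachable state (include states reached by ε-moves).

{S, B, C, D, E}

Start in {S}.
Read '1': S→{B}; union {B}; ε-closure = {S, B}.
Read '1': S→{B}, B→{S, C, D}; now {S, B, C, D}.
Read '1': S→{B}, B→{S, C, D}, C→{B, C, D}, D→{C}; now {S, B, C, D}.
Read '1': S→{B}, B→{S, C, D}, C→{B, C, D}, D→{C}; now {S, B, C, D}.
Read '1': S→{B}, B→{S, C, D}, C→{B, C, D}, D→{C}; now {S, B, C, D}.
Read '1': S→{B}, B→{S, C, D}, C→{B, C, D}, D→{C}; now {S, B, C, D}.
Read '0': S→{C, E}, B→{A}, C→{A, B, C, E}, D→∅; union {A, B, C, E}; ε-closure = {S, A, B, C, D, E}.
Read '0': S→{C, E}, A→{S, A, E}, B→{A}, C→{A, B, C, E}, D→∅, E→{A, B}; union {S, A, B, C, E}; ε-closure = {S, A, B, C, D, E}.
Read '1': S→{B}, A→∅, B→{S, C, D}, C→{B, C, D}, D→{C}, E→{S, E}; now {S, B, C, D, E}.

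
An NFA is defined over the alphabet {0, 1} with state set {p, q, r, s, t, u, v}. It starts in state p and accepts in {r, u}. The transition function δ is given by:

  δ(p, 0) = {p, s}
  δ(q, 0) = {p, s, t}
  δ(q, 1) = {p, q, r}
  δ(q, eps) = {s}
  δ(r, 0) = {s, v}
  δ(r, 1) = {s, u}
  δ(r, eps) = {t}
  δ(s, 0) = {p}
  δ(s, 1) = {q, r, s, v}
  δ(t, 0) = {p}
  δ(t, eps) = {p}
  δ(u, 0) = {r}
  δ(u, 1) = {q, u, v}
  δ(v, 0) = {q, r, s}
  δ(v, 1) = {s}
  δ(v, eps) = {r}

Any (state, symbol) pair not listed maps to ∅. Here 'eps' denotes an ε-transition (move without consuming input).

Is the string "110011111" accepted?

Start in {p}.
Read '1': {p} → ∅.
The set is empty and remains empty for the remaining 8 symbols.
The final set ∅ contains no accepting state.

No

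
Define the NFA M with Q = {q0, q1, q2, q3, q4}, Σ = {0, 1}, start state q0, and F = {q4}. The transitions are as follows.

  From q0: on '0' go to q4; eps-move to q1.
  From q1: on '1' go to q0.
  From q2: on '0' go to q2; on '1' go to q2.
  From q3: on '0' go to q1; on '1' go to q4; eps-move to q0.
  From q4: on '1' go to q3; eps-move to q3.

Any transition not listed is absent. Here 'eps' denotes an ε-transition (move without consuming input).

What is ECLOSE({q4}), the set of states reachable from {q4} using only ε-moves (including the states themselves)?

Begin with {q4}.
ε-move q4 → q3; add q3.
ε-move q3 → q0; add q0.
ε-move q0 → q1; add q1.

{q0, q1, q3, q4}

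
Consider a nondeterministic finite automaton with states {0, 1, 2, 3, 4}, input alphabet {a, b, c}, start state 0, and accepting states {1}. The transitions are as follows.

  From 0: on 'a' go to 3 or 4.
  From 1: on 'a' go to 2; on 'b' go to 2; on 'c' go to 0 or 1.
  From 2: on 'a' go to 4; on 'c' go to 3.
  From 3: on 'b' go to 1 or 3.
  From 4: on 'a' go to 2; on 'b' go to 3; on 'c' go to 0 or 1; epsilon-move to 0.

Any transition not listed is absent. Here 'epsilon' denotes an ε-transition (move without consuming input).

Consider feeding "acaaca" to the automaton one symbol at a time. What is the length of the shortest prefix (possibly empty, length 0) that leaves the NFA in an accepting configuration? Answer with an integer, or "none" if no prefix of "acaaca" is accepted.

2

Start in {0}.
Read 'a': 0→{3, 4}; union {3, 4}; ε-closure = {0, 3, 4}.
Read 'c': 0→∅, 3→∅, 4→{0, 1}; now {0, 1}.
None of the earlier sets intersect F, but {0, 1} does.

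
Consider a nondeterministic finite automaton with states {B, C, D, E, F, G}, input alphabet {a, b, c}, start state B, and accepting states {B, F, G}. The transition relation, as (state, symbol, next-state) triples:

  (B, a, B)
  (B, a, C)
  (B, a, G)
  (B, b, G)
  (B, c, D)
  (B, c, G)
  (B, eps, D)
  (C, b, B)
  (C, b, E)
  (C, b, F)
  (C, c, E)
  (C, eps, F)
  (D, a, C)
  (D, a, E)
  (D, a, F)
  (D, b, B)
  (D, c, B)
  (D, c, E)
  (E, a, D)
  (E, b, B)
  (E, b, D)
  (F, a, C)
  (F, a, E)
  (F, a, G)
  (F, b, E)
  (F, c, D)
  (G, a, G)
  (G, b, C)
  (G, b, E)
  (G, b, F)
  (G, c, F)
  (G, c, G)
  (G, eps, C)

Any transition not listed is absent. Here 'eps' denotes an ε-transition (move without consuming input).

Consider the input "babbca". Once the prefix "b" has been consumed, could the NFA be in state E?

No

Start: ε-closure({B}) = {B, D}.
Read 'b': B→{G}, D→{B}; union {B, G}; ε-closure = {B, C, D, F, G}.
State E is not in {B, C, D, F, G}.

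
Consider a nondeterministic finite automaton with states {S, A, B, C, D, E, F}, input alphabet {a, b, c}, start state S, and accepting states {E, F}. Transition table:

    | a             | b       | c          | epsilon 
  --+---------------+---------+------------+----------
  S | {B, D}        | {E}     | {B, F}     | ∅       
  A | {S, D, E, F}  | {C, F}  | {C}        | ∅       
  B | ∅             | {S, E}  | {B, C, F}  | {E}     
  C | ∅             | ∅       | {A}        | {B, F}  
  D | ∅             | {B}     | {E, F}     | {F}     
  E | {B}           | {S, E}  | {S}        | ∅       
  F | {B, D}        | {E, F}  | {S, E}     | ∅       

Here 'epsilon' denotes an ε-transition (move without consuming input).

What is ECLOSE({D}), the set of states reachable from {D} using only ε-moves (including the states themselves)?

{D, F}

Begin with {D}.
ε-move D → F; add F.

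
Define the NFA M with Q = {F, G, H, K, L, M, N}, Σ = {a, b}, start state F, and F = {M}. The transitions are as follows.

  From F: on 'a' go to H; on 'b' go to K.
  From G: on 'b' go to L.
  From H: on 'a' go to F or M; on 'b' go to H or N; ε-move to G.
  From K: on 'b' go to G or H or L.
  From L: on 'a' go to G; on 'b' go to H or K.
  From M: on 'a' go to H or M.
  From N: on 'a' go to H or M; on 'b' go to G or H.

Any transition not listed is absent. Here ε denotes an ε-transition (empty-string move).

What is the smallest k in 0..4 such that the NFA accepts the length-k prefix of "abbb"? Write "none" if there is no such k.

none

Start in {F}.
Read 'a': {F} → {G, H}.
Read 'b': {G, H} → {G, H, L, N}.
Read 'b': {G, H, L, N} → {G, H, K, L, N}.
Read 'b': {G, H, K, L, N} → {G, H, K, L, N}.
No reachable set along the way intersects F.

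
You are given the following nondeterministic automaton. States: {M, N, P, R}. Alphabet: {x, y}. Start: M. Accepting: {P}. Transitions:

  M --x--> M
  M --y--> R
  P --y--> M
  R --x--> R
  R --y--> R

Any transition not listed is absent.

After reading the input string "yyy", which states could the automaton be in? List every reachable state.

{R}

Start in {M}.
Read 'y': {M} → {R}.
Read 'y': {R} → {R}.
Read 'y': {R} → {R}.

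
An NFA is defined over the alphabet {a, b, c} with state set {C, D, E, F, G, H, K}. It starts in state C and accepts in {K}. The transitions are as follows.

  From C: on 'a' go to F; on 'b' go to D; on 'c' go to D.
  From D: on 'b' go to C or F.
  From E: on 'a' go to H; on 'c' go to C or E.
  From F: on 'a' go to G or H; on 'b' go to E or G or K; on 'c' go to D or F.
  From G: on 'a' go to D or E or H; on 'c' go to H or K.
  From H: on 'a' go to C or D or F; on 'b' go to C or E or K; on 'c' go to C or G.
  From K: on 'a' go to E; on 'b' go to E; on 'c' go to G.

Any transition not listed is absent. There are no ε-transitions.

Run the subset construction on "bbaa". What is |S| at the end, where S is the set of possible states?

Start in {C}.
Read 'b': C→{D}; now {D}.
Read 'b': D→{C, F}; now {C, F}.
Read 'a': C→{F}, F→{G, H}; now {F, G, H}.
Read 'a': F→{G, H}, G→{D, E, H}, H→{C, D, F}; now {C, D, E, F, G, H}.
That set has 6 states.

6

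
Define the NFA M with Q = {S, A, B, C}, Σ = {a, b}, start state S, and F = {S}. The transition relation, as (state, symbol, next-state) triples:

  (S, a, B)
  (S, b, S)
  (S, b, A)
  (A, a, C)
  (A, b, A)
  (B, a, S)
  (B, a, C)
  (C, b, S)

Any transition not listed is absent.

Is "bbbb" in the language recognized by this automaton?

Yes

Start in {S}.
Read 'b': {S} → {S, A}.
Read 'b': {S, A} → {S, A}.
Read 'b': {S, A} → {S, A}.
Read 'b': {S, A} → {S, A}.
The final set {S, A} contains the accepting state S.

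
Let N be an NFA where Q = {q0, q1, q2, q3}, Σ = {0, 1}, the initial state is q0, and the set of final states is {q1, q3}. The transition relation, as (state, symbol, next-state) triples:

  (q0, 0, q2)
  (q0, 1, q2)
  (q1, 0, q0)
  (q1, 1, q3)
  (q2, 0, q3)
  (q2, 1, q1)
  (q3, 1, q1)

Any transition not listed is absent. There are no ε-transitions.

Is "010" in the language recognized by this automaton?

No

Start in {q0}.
Read '0': q0→{q2}; now {q2}.
Read '1': q2→{q1}; now {q1}.
Read '0': q1→{q0}; now {q0}.
The final set {q0} contains no accepting state.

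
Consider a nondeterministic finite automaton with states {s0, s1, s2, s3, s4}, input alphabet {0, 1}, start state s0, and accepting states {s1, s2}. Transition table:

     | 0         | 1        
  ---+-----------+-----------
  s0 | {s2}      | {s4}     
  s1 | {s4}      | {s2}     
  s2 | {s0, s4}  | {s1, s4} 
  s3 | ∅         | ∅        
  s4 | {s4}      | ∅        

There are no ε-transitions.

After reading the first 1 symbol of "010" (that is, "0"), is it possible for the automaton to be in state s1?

Start in {s0}.
Read '0': {s0} → {s2}.
State s1 is not in {s2}.

No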